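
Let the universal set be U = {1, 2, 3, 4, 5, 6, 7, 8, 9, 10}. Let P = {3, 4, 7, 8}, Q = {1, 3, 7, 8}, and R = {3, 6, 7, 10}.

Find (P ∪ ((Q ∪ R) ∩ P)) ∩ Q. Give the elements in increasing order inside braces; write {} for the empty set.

{3, 7, 8}

Q ∪ R = {1, 3, 6, 7, 8, 10}
(Q ∪ R) ∩ P = {3, 7, 8}
P ∪ ((Q ∪ R) ∩ P) = {3, 4, 7, 8}
(P ∪ ((Q ∪ R) ∩ P)) ∩ Q = {3, 7, 8}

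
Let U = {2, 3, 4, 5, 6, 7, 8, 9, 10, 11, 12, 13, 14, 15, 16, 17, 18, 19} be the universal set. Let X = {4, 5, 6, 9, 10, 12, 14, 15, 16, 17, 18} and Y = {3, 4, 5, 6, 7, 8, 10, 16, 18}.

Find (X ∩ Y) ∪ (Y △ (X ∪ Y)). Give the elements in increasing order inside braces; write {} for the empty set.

X ∩ Y = {4, 5, 6, 10, 16, 18}
X ∪ Y = {3, 4, 5, 6, 7, 8, 9, 10, 12, 14, 15, 16, 17, 18}
Y △ (X ∪ Y) = {9, 12, 14, 15, 17}
(X ∩ Y) ∪ (Y △ (X ∪ Y)) = {4, 5, 6, 9, 10, 12, 14, 15, 16, 17, 18}

{4, 5, 6, 9, 10, 12, 14, 15, 16, 17, 18}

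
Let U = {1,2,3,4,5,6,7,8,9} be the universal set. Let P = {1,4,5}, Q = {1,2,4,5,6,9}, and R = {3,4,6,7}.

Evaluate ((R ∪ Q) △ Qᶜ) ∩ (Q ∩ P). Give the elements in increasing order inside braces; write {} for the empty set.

R ∪ Q = {1,2,3,4,5,6,7,9}
Qᶜ = {3,7,8}
(R ∪ Q) △ Qᶜ = {1,2,4,5,6,8,9}
Q ∩ P = {1,4,5}
((R ∪ Q) △ Qᶜ) ∩ (Q ∩ P) = {1,4,5}

{1,4,5}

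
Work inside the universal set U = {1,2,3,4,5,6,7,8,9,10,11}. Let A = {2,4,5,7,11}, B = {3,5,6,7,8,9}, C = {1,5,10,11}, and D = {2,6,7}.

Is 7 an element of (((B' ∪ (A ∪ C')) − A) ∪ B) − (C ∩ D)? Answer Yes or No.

7 ∈ B, so 7 ∉ B'
7 ∉ C, so 7 ∈ C'
7 ∈ A and 7 ∈ C', so 7 ∈ A ∪ C'
7 ∉ B' and 7 ∈ (A ∪ C'), so 7 ∈ B' ∪ (A ∪ C')
7 ∈ (B' ∪ (A ∪ C')) and 7 ∈ A, so 7 ∉ (B' ∪ (A ∪ C')) − A
7 ∉ ((B' ∪ (A ∪ C')) − A) and 7 ∈ B, so 7 ∈ ((B' ∪ (A ∪ C')) − A) ∪ B
7 ∉ C and 7 ∈ D, so 7 ∉ C ∩ D
7 ∈ (((B' ∪ (A ∪ C')) − A) ∪ B) and 7 ∉ (C ∩ D), so 7 ∈ (((B' ∪ (A ∪ C')) − A) ∪ B) − (C ∩ D)

Yes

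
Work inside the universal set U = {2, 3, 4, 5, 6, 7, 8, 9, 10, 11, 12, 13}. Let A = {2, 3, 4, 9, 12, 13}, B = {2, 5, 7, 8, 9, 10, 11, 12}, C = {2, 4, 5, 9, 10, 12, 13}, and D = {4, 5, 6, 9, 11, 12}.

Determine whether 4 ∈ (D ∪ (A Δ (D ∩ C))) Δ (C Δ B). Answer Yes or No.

No

4 ∈ D and 4 ∈ C, so 4 ∈ D ∩ C
4 ∈ A and 4 ∈ (D ∩ C), so 4 ∉ A Δ (D ∩ C)
4 ∈ D and 4 ∉ (A Δ (D ∩ C)), so 4 ∈ D ∪ (A Δ (D ∩ C))
4 ∈ C and 4 ∉ B, so 4 ∈ C Δ B
4 ∈ (D ∪ (A Δ (D ∩ C))) and 4 ∈ (C Δ B), so 4 ∉ (D ∪ (A Δ (D ∩ C))) Δ (C Δ B)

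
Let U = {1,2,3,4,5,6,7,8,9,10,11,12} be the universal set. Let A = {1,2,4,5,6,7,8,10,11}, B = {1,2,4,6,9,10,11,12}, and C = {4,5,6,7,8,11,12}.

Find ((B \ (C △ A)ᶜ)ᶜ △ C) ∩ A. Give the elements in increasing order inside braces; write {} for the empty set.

C △ A = {1,2,10,12}
(C △ A)ᶜ = {3,4,5,6,7,8,9,11}
B \ (C △ A)ᶜ = {1,2,10,12}
(B \ (C △ A)ᶜ)ᶜ = {3,4,5,6,7,8,9,11}
(B \ (C △ A)ᶜ)ᶜ △ C = {3,9,12}
((B \ (C △ A)ᶜ)ᶜ △ C) ∩ A = {}

{}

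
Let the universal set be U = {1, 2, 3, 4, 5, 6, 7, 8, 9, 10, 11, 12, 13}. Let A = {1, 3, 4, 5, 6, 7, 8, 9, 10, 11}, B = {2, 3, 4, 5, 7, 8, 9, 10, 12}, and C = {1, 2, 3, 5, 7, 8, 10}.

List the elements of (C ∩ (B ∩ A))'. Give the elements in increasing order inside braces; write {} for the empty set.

{1, 2, 4, 6, 9, 11, 12, 13}

B ∩ A = {3, 4, 5, 7, 8, 9, 10}
C ∩ (B ∩ A) = {3, 5, 7, 8, 10}
(C ∩ (B ∩ A))' = {1, 2, 4, 6, 9, 11, 12, 13}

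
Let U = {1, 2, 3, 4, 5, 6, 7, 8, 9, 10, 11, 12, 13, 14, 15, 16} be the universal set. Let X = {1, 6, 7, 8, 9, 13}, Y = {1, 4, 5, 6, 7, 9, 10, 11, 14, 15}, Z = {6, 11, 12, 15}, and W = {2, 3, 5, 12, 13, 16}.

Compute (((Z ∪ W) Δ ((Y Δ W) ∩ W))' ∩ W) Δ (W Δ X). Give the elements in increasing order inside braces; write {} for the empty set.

Z ∪ W = {2, 3, 5, 6, 11, 12, 13, 15, 16}
Y Δ W = {1, 2, 3, 4, 6, 7, 9, 10, 11, 12, 13, 14, 15, 16}
(Y Δ W) ∩ W = {2, 3, 12, 13, 16}
(Z ∪ W) Δ ((Y Δ W) ∩ W) = {5, 6, 11, 15}
((Z ∪ W) Δ ((Y Δ W) ∩ W))' = {1, 2, 3, 4, 7, 8, 9, 10, 12, 13, 14, 16}
((Z ∪ W) Δ ((Y Δ W) ∩ W))' ∩ W = {2, 3, 12, 13, 16}
W Δ X = {1, 2, 3, 5, 6, 7, 8, 9, 12, 16}
(((Z ∪ W) Δ ((Y Δ W) ∩ W))' ∩ W) Δ (W Δ X) = {1, 5, 6, 7, 8, 9, 13}

{1, 5, 6, 7, 8, 9, 13}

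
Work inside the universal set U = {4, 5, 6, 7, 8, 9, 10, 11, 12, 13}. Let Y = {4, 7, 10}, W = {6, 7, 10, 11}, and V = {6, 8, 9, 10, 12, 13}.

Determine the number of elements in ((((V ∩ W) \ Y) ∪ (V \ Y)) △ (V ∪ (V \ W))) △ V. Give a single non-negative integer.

V ∩ W = {6, 10}
(V ∩ W) \ Y = {6}
V \ Y = {6, 8, 9, 12, 13}
((V ∩ W) \ Y) ∪ (V \ Y) = {6, 8, 9, 12, 13}
V \ W = {8, 9, 12, 13}
V ∪ (V \ W) = {6, 8, 9, 10, 12, 13}
(((V ∩ W) \ Y) ∪ (V \ Y)) △ (V ∪ (V \ W)) = {10}
((((V ∩ W) \ Y) ∪ (V \ Y)) △ (V ∪ (V \ W))) △ V = {6, 8, 9, 12, 13}
|((((V ∩ W) \ Y) ∪ (V \ Y)) △ (V ∪ (V \ W))) △ V| = 5

5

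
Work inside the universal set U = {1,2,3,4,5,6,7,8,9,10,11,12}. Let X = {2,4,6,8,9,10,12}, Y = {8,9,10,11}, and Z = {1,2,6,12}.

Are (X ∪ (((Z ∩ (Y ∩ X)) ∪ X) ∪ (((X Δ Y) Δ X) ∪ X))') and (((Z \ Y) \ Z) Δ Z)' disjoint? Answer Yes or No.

Y ∩ X = {8,9,10}
Z ∩ (Y ∩ X) = {}
(Z ∩ (Y ∩ X)) ∪ X = {2,4,6,8,9,10,12}
X Δ Y = {2,4,6,11,12}
(X Δ Y) Δ X = {8,9,10,11}
((X Δ Y) Δ X) ∪ X = {2,4,6,8,9,10,11,12}
((Z ∩ (Y ∩ X)) ∪ X) ∪ (((X Δ Y) Δ X) ∪ X) = {2,4,6,8,9,10,11,12}
(((Z ∩ (Y ∩ X)) ∪ X) ∪ (((X Δ Y) Δ X) ∪ X))' = {1,3,5,7}
X ∪ (((Z ∩ (Y ∩ X)) ∪ X) ∪ (((X Δ Y) Δ X) ∪ X))' = {1,2,3,4,5,6,7,8,9,10,12}
Z \ Y = {1,2,6,12}
(Z \ Y) \ Z = {}
((Z \ Y) \ Z) Δ Z = {1,2,6,12}
(((Z \ Y) \ Z) Δ Z)' = {3,4,5,7,8,9,10,11}
3 lies in both, so they are not disjoint.

No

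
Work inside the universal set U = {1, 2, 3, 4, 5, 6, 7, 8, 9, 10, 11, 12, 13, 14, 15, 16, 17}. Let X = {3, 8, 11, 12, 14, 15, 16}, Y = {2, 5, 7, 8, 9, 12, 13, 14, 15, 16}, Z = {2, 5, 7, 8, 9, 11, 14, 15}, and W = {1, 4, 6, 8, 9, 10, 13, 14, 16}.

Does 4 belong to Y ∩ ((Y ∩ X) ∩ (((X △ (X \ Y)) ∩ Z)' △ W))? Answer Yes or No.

No

4 ∉ Y and 4 ∉ X, so 4 ∉ Y ∩ X
4 ∉ X and 4 ∉ Y, so 4 ∉ X \ Y
4 ∉ X and 4 ∉ (X \ Y), so 4 ∉ X △ (X \ Y)
4 ∉ (X △ (X \ Y)) and 4 ∉ Z, so 4 ∉ (X △ (X \ Y)) ∩ Z
4 ∈ ((X △ (X \ Y)) ∩ Z)' since 4 ∉ ((X △ (X \ Y)) ∩ Z)
4 ∈ ((X △ (X \ Y)) ∩ Z)' and 4 ∈ W, so 4 ∉ ((X △ (X \ Y)) ∩ Z)' △ W
4 ∉ (Y ∩ X) and 4 ∉ (((X △ (X \ Y)) ∩ Z)' △ W), so 4 ∉ (Y ∩ X) ∩ (((X △ (X \ Y)) ∩ Z)' △ W)
4 ∉ Y and 4 ∉ ((Y ∩ X) ∩ (((X △ (X \ Y)) ∩ Z)' △ W)), so 4 ∉ Y ∩ ((Y ∩ X) ∩ (((X △ (X \ Y)) ∩ Z)' △ W))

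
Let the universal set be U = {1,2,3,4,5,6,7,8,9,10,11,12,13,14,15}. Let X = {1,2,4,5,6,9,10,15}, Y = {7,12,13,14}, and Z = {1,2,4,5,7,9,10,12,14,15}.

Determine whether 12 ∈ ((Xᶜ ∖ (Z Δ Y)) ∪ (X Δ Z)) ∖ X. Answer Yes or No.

Yes

12 ∉ X, so 12 ∈ Xᶜ
12 ∈ Z and 12 ∈ Y, so 12 ∉ Z Δ Y
12 ∈ Xᶜ and 12 ∉ (Z Δ Y), so 12 ∈ Xᶜ ∖ (Z Δ Y)
12 ∉ X and 12 ∈ Z, so 12 ∈ X Δ Z
12 ∈ (Xᶜ ∖ (Z Δ Y)) and 12 ∈ (X Δ Z), so 12 ∈ (Xᶜ ∖ (Z Δ Y)) ∪ (X Δ Z)
12 ∈ ((Xᶜ ∖ (Z Δ Y)) ∪ (X Δ Z)) and 12 ∉ X, so 12 ∈ ((Xᶜ ∖ (Z Δ Y)) ∪ (X Δ Z)) ∖ X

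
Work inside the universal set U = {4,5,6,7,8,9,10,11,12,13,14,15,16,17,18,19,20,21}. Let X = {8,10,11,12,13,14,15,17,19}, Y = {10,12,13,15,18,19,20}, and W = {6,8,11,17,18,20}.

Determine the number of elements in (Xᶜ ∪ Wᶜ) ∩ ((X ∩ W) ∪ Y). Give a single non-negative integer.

Xᶜ = {4,5,6,7,9,16,18,20,21}
Wᶜ = {4,5,7,9,10,12,13,14,15,16,19,21}
Xᶜ ∪ Wᶜ = {4,5,6,7,9,10,12,13,14,15,16,18,19,20,21}
X ∩ W = {8,11,17}
(X ∩ W) ∪ Y = {8,10,11,12,13,15,17,18,19,20}
(Xᶜ ∪ Wᶜ) ∩ ((X ∩ W) ∪ Y) = {10,12,13,15,18,19,20}
|(Xᶜ ∪ Wᶜ) ∩ ((X ∩ W) ∪ Y)| = 7

7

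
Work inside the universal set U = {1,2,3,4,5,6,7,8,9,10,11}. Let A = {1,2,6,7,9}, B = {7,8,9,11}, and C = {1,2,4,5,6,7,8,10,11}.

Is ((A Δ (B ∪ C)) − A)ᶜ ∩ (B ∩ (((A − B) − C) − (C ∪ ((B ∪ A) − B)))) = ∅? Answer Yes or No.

B ∪ C = {1,2,4,5,6,7,8,9,10,11}
A Δ (B ∪ C) = {4,5,8,10,11}
(A Δ (B ∪ C)) − A = {4,5,8,10,11}
((A Δ (B ∪ C)) − A)ᶜ = {1,2,3,6,7,9}
A − B = {1,2,6}
(A − B) − C = {}
B ∪ A = {1,2,6,7,8,9,11}
(B ∪ A) − B = {1,2,6}
C ∪ ((B ∪ A) − B) = {1,2,4,5,6,7,8,10,11}
((A − B) − C) − (C ∪ ((B ∪ A) − B)) = {}
B ∩ (((A − B) − C) − (C ∪ ((B ∪ A) − B))) = {}
{1,2,3,6,7,9} and {} share no elements.

Yes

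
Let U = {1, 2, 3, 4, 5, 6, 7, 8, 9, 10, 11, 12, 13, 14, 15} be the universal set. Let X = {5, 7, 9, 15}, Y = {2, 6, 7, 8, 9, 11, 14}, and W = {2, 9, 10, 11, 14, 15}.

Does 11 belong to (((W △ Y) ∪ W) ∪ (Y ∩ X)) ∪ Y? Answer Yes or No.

Yes

11 ∈ W and 11 ∈ Y, so 11 ∉ W △ Y
11 ∉ (W △ Y) and 11 ∈ W, so 11 ∈ (W △ Y) ∪ W
11 ∈ Y and 11 ∉ X, so 11 ∉ Y ∩ X
11 ∈ ((W △ Y) ∪ W) and 11 ∉ (Y ∩ X), so 11 ∈ ((W △ Y) ∪ W) ∪ (Y ∩ X)
11 ∈ (((W △ Y) ∪ W) ∪ (Y ∩ X)) and 11 ∈ Y, so 11 ∈ (((W △ Y) ∪ W) ∪ (Y ∩ X)) ∪ Y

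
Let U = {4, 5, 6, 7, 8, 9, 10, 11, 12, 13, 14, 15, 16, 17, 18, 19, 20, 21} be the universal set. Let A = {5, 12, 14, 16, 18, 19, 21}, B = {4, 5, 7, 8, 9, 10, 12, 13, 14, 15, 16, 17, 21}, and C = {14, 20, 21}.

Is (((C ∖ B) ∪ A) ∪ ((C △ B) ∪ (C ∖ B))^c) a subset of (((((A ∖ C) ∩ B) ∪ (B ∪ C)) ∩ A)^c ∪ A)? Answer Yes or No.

Yes

C ∖ B = {20}
(C ∖ B) ∪ A = {5, 12, 14, 16, 18, 19, 20, 21}
C △ B = {4, 5, 7, 8, 9, 10, 12, 13, 15, 16, 17, 20}
(C △ B) ∪ (C ∖ B) = {4, 5, 7, 8, 9, 10, 12, 13, 15, 16, 17, 20}
((C △ B) ∪ (C ∖ B))^c = {6, 11, 14, 18, 19, 21}
((C ∖ B) ∪ A) ∪ ((C △ B) ∪ (C ∖ B))^c = {5, 6, 11, 12, 14, 16, 18, 19, 20, 21}
A ∖ C = {5, 12, 16, 18, 19}
(A ∖ C) ∩ B = {5, 12, 16}
B ∪ C = {4, 5, 7, 8, 9, 10, 12, 13, 14, 15, 16, 17, 20, 21}
((A ∖ C) ∩ B) ∪ (B ∪ C) = {4, 5, 7, 8, 9, 10, 12, 13, 14, 15, 16, 17, 20, 21}
(((A ∖ C) ∩ B) ∪ (B ∪ C)) ∩ A = {5, 12, 14, 16, 21}
((((A ∖ C) ∩ B) ∪ (B ∪ C)) ∩ A)^c = {4, 6, 7, 8, 9, 10, 11, 13, 15, 17, 18, 19, 20}
((((A ∖ C) ∩ B) ∪ (B ∪ C)) ∩ A)^c ∪ A = {4, 5, 6, 7, 8, 9, 10, 11, 12, 13, 14, 15, 16, 17, 18, 19, 20, 21}
Every element of {5, 6, 11, 12, 14, 16, 18, 19, 20, 21} is in {4, 5, 6, 7, 8, 9, 10, 11, 12, 13, 14, 15, 16, 17, 18, 19, 20, 21}, so ((C ∖ B) ∪ A) ∪ ((C △ B) ∪ (C ∖ B))^c ⊆ ((((A ∖ C) ∩ B) ∪ (B ∪ C)) ∩ A)^c ∪ A.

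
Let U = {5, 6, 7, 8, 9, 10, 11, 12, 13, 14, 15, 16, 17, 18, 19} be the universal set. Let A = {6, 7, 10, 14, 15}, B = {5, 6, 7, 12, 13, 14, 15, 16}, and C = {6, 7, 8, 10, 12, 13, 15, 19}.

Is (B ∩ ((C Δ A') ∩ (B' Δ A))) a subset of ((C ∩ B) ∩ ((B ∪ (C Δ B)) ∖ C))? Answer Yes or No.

A' = {5, 8, 9, 11, 12, 13, 16, 17, 18, 19}
C Δ A' = {5, 6, 7, 9, 10, 11, 15, 16, 17, 18}
B' = {8, 9, 10, 11, 17, 18, 19}
B' Δ A = {6, 7, 8, 9, 11, 14, 15, 17, 18, 19}
(C Δ A') ∩ (B' Δ A) = {6, 7, 9, 11, 15, 17, 18}
B ∩ ((C Δ A') ∩ (B' Δ A)) = {6, 7, 15}
C ∩ B = {6, 7, 12, 13, 15}
C Δ B = {5, 8, 10, 14, 16, 19}
B ∪ (C Δ B) = {5, 6, 7, 8, 10, 12, 13, 14, 15, 16, 19}
(B ∪ (C Δ B)) ∖ C = {5, 14, 16}
(C ∩ B) ∩ ((B ∪ (C Δ B)) ∖ C) = {}
6 ∈ B ∩ ((C Δ A') ∩ (B' Δ A)) but 6 ∉ (C ∩ B) ∩ ((B ∪ (C Δ B)) ∖ C), so the inclusion fails.

No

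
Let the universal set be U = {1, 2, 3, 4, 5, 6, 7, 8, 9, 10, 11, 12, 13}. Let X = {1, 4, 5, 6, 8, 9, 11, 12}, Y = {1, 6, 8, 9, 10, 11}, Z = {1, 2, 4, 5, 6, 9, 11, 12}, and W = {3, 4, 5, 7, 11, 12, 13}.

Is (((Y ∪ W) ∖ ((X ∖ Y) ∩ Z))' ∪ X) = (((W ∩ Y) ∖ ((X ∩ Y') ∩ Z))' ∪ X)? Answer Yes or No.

Y ∪ W = {1, 3, 4, 5, 6, 7, 8, 9, 10, 11, 12, 13}
X ∖ Y = {4, 5, 12}
(X ∖ Y) ∩ Z = {4, 5, 12}
(Y ∪ W) ∖ ((X ∖ Y) ∩ Z) = {1, 3, 6, 7, 8, 9, 10, 11, 13}
((Y ∪ W) ∖ ((X ∖ Y) ∩ Z))' = {2, 4, 5, 12}
((Y ∪ W) ∖ ((X ∖ Y) ∩ Z))' ∪ X = {1, 2, 4, 5, 6, 8, 9, 11, 12}
W ∩ Y = {11}
Y' = {2, 3, 4, 5, 7, 12, 13}
X ∩ Y' = {4, 5, 12}
(X ∩ Y') ∩ Z = {4, 5, 12}
(W ∩ Y) ∖ ((X ∩ Y') ∩ Z) = {11}
((W ∩ Y) ∖ ((X ∩ Y') ∩ Z))' = {1, 2, 3, 4, 5, 6, 7, 8, 9, 10, 12, 13}
((W ∩ Y) ∖ ((X ∩ Y') ∩ Z))' ∪ X = {1, 2, 3, 4, 5, 6, 7, 8, 9, 10, 11, 12, 13}
3 ∈ ((W ∩ Y) ∖ ((X ∩ Y') ∩ Z))' ∪ X but 3 ∉ ((Y ∪ W) ∖ ((X ∖ Y) ∩ Z))' ∪ X, so they differ.

No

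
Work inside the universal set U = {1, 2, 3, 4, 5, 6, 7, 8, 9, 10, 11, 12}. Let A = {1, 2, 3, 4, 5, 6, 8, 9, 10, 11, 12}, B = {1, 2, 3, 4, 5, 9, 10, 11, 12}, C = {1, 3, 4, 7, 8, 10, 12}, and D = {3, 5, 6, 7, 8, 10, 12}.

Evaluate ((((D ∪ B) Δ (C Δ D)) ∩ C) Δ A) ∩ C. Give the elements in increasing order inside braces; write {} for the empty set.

{1, 4, 7}

D ∪ B = {1, 2, 3, 4, 5, 6, 7, 8, 9, 10, 11, 12}
C Δ D = {1, 4, 5, 6}
(D ∪ B) Δ (C Δ D) = {2, 3, 7, 8, 9, 10, 11, 12}
((D ∪ B) Δ (C Δ D)) ∩ C = {3, 7, 8, 10, 12}
(((D ∪ B) Δ (C Δ D)) ∩ C) Δ A = {1, 2, 4, 5, 6, 7, 9, 11}
((((D ∪ B) Δ (C Δ D)) ∩ C) Δ A) ∩ C = {1, 4, 7}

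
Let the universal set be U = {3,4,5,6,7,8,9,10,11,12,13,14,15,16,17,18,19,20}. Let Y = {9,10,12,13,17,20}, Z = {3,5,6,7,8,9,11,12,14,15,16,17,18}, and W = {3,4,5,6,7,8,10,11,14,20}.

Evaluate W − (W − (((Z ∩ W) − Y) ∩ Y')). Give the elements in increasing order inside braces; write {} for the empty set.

{3,5,6,7,8,11,14}

Z ∩ W = {3,5,6,7,8,11,14}
(Z ∩ W) − Y = {3,5,6,7,8,11,14}
Y' = {3,4,5,6,7,8,11,14,15,16,18,19}
((Z ∩ W) − Y) ∩ Y' = {3,5,6,7,8,11,14}
W − (((Z ∩ W) − Y) ∩ Y') = {4,10,20}
W − (W − (((Z ∩ W) − Y) ∩ Y')) = {3,5,6,7,8,11,14}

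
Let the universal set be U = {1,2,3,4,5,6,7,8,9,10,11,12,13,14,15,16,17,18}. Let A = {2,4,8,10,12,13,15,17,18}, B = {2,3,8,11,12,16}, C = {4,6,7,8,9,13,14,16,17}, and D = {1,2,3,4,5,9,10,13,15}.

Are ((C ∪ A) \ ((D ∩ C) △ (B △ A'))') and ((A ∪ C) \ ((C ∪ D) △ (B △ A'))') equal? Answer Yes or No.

C ∪ A = {2,4,6,7,8,9,10,12,13,14,15,16,17,18}
D ∩ C = {4,9,13}
A' = {1,3,5,6,7,9,11,14,16}
B △ A' = {1,2,5,6,7,8,9,12,14}
(D ∩ C) △ (B △ A') = {1,2,4,5,6,7,8,12,13,14}
((D ∩ C) △ (B △ A'))' = {3,9,10,11,15,16,17,18}
(C ∪ A) \ ((D ∩ C) △ (B △ A'))' = {2,4,6,7,8,12,13,14}
A ∪ C = {2,4,6,7,8,9,10,12,13,14,15,16,17,18}
C ∪ D = {1,2,3,4,5,6,7,8,9,10,13,14,15,16,17}
(C ∪ D) △ (B △ A') = {3,4,10,12,13,15,16,17}
((C ∪ D) △ (B △ A'))' = {1,2,5,6,7,8,9,11,14,18}
(A ∪ C) \ ((C ∪ D) △ (B △ A'))' = {4,10,12,13,15,16,17}
2 ∈ (C ∪ A) \ ((D ∩ C) △ (B △ A'))' but 2 ∉ (A ∪ C) \ ((C ∪ D) △ (B △ A'))', so they differ.

No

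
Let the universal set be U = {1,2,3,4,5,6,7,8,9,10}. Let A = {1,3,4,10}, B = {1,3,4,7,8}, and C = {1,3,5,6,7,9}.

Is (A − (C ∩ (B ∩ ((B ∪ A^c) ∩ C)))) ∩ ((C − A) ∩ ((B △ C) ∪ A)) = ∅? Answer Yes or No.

Yes

A^c = {2,5,6,7,8,9}
B ∪ A^c = {1,2,3,4,5,6,7,8,9}
(B ∪ A^c) ∩ C = {1,3,5,6,7,9}
B ∩ ((B ∪ A^c) ∩ C) = {1,3,7}
C ∩ (B ∩ ((B ∪ A^c) ∩ C)) = {1,3,7}
A − (C ∩ (B ∩ ((B ∪ A^c) ∩ C))) = {4,10}
C − A = {5,6,7,9}
B △ C = {4,5,6,8,9}
(B △ C) ∪ A = {1,3,4,5,6,8,9,10}
(C − A) ∩ ((B △ C) ∪ A) = {5,6,9}
{4,10} and {5,6,9} share no elements.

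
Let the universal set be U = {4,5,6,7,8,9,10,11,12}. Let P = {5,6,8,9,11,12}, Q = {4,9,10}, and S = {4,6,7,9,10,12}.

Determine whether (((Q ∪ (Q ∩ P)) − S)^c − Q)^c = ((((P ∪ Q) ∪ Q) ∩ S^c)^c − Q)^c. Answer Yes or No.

Q ∩ P = {9}
Q ∪ (Q ∩ P) = {4,9,10}
(Q ∪ (Q ∩ P)) − S = {}
((Q ∪ (Q ∩ P)) − S)^c = {4,5,6,7,8,9,10,11,12}
((Q ∪ (Q ∩ P)) − S)^c − Q = {5,6,7,8,11,12}
(((Q ∪ (Q ∩ P)) − S)^c − Q)^c = {4,9,10}
P ∪ Q = {4,5,6,8,9,10,11,12}
(P ∪ Q) ∪ Q = {4,5,6,8,9,10,11,12}
S^c = {5,8,11}
((P ∪ Q) ∪ Q) ∩ S^c = {5,8,11}
(((P ∪ Q) ∪ Q) ∩ S^c)^c = {4,6,7,9,10,12}
(((P ∪ Q) ∪ Q) ∩ S^c)^c − Q = {6,7,12}
((((P ∪ Q) ∪ Q) ∩ S^c)^c − Q)^c = {4,5,8,9,10,11}
5 ∈ ((((P ∪ Q) ∪ Q) ∩ S^c)^c − Q)^c but 5 ∉ (((Q ∪ (Q ∩ P)) − S)^c − Q)^c, so they differ.

No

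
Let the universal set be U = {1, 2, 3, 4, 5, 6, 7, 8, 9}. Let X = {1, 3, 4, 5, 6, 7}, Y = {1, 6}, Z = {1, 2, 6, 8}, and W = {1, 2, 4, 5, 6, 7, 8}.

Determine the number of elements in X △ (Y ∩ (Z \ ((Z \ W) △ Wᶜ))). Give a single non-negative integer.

Z \ W = {}
Wᶜ = {3, 9}
(Z \ W) △ Wᶜ = {3, 9}
Z \ ((Z \ W) △ Wᶜ) = {1, 2, 6, 8}
Y ∩ (Z \ ((Z \ W) △ Wᶜ)) = {1, 6}
X △ (Y ∩ (Z \ ((Z \ W) △ Wᶜ))) = {3, 4, 5, 7}
|X △ (Y ∩ (Z \ ((Z \ W) △ Wᶜ)))| = 4

4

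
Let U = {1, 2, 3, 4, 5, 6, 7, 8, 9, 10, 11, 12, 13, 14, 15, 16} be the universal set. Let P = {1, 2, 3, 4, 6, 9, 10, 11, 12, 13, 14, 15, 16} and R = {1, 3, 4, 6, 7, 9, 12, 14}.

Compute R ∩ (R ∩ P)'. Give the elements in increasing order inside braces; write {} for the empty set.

R ∩ P = {1, 3, 4, 6, 9, 12, 14}
(R ∩ P)' = {2, 5, 7, 8, 10, 11, 13, 15, 16}
R ∩ (R ∩ P)' = {7}

{7}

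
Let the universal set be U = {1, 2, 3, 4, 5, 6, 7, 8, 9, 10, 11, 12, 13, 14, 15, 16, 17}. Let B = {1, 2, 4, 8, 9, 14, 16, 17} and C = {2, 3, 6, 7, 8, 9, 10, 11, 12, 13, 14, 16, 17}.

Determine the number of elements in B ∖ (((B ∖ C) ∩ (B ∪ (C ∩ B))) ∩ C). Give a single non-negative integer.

8

B ∖ C = {1, 4}
C ∩ B = {2, 8, 9, 14, 16, 17}
B ∪ (C ∩ B) = {1, 2, 4, 8, 9, 14, 16, 17}
(B ∖ C) ∩ (B ∪ (C ∩ B)) = {1, 4}
((B ∖ C) ∩ (B ∪ (C ∩ B))) ∩ C = {}
B ∖ (((B ∖ C) ∩ (B ∪ (C ∩ B))) ∩ C) = {1, 2, 4, 8, 9, 14, 16, 17}
|B ∖ (((B ∖ C) ∩ (B ∪ (C ∩ B))) ∩ C)| = 8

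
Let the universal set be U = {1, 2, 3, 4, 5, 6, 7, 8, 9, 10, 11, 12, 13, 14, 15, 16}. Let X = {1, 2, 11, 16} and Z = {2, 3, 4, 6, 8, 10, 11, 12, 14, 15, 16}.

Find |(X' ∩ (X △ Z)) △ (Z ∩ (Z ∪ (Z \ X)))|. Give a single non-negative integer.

X' = {3, 4, 5, 6, 7, 8, 9, 10, 12, 13, 14, 15}
X △ Z = {1, 3, 4, 6, 8, 10, 12, 14, 15}
X' ∩ (X △ Z) = {3, 4, 6, 8, 10, 12, 14, 15}
Z \ X = {3, 4, 6, 8, 10, 12, 14, 15}
Z ∪ (Z \ X) = {2, 3, 4, 6, 8, 10, 11, 12, 14, 15, 16}
Z ∩ (Z ∪ (Z \ X)) = {2, 3, 4, 6, 8, 10, 11, 12, 14, 15, 16}
(X' ∩ (X △ Z)) △ (Z ∩ (Z ∪ (Z \ X))) = {2, 11, 16}
|(X' ∩ (X △ Z)) △ (Z ∩ (Z ∪ (Z \ X)))| = 3

3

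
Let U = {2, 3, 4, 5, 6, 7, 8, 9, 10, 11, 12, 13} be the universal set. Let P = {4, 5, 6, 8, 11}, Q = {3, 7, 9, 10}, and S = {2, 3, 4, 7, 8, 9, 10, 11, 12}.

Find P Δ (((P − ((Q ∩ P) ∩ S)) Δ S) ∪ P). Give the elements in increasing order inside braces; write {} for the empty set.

Q ∩ P = {}
(Q ∩ P) ∩ S = {}
P − ((Q ∩ P) ∩ S) = {4, 5, 6, 8, 11}
(P − ((Q ∩ P) ∩ S)) Δ S = {2, 3, 5, 6, 7, 9, 10, 12}
((P − ((Q ∩ P) ∩ S)) Δ S) ∪ P = {2, 3, 4, 5, 6, 7, 8, 9, 10, 11, 12}
P Δ (((P − ((Q ∩ P) ∩ S)) Δ S) ∪ P) = {2, 3, 7, 9, 10, 12}

{2, 3, 7, 9, 10, 12}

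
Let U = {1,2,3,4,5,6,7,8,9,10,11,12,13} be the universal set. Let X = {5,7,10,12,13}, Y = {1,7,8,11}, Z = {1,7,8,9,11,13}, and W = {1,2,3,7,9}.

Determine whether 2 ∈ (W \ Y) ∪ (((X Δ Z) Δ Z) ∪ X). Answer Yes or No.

2 ∈ W and 2 ∉ Y, so 2 ∈ W \ Y
2 ∉ X and 2 ∉ Z, so 2 ∉ X Δ Z
2 ∉ (X Δ Z) and 2 ∉ Z, so 2 ∉ (X Δ Z) Δ Z
2 ∉ ((X Δ Z) Δ Z) and 2 ∉ X, so 2 ∉ ((X Δ Z) Δ Z) ∪ X
2 ∈ (W \ Y) and 2 ∉ (((X Δ Z) Δ Z) ∪ X), so 2 ∈ (W \ Y) ∪ (((X Δ Z) Δ Z) ∪ X)

Yes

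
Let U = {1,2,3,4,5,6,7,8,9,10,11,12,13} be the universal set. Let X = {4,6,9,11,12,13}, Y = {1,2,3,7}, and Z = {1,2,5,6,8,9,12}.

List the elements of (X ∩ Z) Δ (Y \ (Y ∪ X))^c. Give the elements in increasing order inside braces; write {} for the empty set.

X ∩ Z = {6,9,12}
Y ∪ X = {1,2,3,4,6,7,9,11,12,13}
Y \ (Y ∪ X) = {}
(Y \ (Y ∪ X))^c = {1,2,3,4,5,6,7,8,9,10,11,12,13}
(X ∩ Z) Δ (Y \ (Y ∪ X))^c = {1,2,3,4,5,7,8,10,11,13}

{1,2,3,4,5,7,8,10,11,13}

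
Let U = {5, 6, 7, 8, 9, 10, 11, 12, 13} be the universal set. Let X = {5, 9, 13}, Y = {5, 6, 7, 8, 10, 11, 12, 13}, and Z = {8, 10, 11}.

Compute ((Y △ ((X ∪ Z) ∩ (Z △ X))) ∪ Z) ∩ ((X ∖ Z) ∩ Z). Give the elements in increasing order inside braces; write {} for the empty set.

{}

X ∪ Z = {5, 8, 9, 10, 11, 13}
Z △ X = {5, 8, 9, 10, 11, 13}
(X ∪ Z) ∩ (Z △ X) = {5, 8, 9, 10, 11, 13}
Y △ ((X ∪ Z) ∩ (Z △ X)) = {6, 7, 9, 12}
(Y △ ((X ∪ Z) ∩ (Z △ X))) ∪ Z = {6, 7, 8, 9, 10, 11, 12}
X ∖ Z = {5, 9, 13}
(X ∖ Z) ∩ Z = {}
((Y △ ((X ∪ Z) ∩ (Z △ X))) ∪ Z) ∩ ((X ∖ Z) ∩ Z) = {}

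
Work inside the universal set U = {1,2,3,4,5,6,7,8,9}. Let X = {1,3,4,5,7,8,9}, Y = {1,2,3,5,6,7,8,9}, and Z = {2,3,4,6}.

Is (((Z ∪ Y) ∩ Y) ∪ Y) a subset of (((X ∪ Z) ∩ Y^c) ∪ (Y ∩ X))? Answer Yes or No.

Z ∪ Y = {1,2,3,4,5,6,7,8,9}
(Z ∪ Y) ∩ Y = {1,2,3,5,6,7,8,9}
((Z ∪ Y) ∩ Y) ∪ Y = {1,2,3,5,6,7,8,9}
X ∪ Z = {1,2,3,4,5,6,7,8,9}
Y^c = {4}
(X ∪ Z) ∩ Y^c = {4}
Y ∩ X = {1,3,5,7,8,9}
((X ∪ Z) ∩ Y^c) ∪ (Y ∩ X) = {1,3,4,5,7,8,9}
2 ∈ ((Z ∪ Y) ∩ Y) ∪ Y but 2 ∉ ((X ∪ Z) ∩ Y^c) ∪ (Y ∩ X), so the inclusion fails.

No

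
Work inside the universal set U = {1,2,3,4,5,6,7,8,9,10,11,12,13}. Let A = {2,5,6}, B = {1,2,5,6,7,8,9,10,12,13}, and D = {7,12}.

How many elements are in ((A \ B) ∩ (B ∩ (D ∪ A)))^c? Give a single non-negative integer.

13

A \ B = {}
D ∪ A = {2,5,6,7,12}
B ∩ (D ∪ A) = {2,5,6,7,12}
(A \ B) ∩ (B ∩ (D ∪ A)) = {}
((A \ B) ∩ (B ∩ (D ∪ A)))^c = {1,2,3,4,5,6,7,8,9,10,11,12,13}
|((A \ B) ∩ (B ∩ (D ∪ A)))^c| = 13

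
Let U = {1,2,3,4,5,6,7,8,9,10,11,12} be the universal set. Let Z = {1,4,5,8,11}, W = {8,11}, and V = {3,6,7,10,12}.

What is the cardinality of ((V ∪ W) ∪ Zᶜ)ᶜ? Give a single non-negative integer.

3

V ∪ W = {3,6,7,8,10,11,12}
Zᶜ = {2,3,6,7,9,10,12}
(V ∪ W) ∪ Zᶜ = {2,3,6,7,8,9,10,11,12}
((V ∪ W) ∪ Zᶜ)ᶜ = {1,4,5}
|((V ∪ W) ∪ Zᶜ)ᶜ| = 3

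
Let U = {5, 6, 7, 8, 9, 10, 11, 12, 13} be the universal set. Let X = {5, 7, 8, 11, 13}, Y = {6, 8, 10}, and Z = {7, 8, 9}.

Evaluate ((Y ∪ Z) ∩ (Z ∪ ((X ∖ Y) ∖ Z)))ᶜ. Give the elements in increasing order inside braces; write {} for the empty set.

{5, 6, 10, 11, 12, 13}

Y ∪ Z = {6, 7, 8, 9, 10}
X ∖ Y = {5, 7, 11, 13}
(X ∖ Y) ∖ Z = {5, 11, 13}
Z ∪ ((X ∖ Y) ∖ Z) = {5, 7, 8, 9, 11, 13}
(Y ∪ Z) ∩ (Z ∪ ((X ∖ Y) ∖ Z)) = {7, 8, 9}
((Y ∪ Z) ∩ (Z ∪ ((X ∖ Y) ∖ Z)))ᶜ = {5, 6, 10, 11, 12, 13}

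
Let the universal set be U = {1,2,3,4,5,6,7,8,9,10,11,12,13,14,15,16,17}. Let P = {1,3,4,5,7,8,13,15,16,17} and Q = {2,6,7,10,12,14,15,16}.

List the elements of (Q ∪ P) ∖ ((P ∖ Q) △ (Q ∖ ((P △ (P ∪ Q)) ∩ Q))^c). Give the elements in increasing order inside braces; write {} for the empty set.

{1,3,4,5,7,8,13,15,16,17}

Q ∪ P = {1,2,3,4,5,6,7,8,10,12,13,14,15,16,17}
P ∖ Q = {1,3,4,5,8,13,17}
P ∪ Q = {1,2,3,4,5,6,7,8,10,12,13,14,15,16,17}
P △ (P ∪ Q) = {2,6,10,12,14}
(P △ (P ∪ Q)) ∩ Q = {2,6,10,12,14}
Q ∖ ((P △ (P ∪ Q)) ∩ Q) = {7,15,16}
(Q ∖ ((P △ (P ∪ Q)) ∩ Q))^c = {1,2,3,4,5,6,8,9,10,11,12,13,14,17}
(P ∖ Q) △ (Q ∖ ((P △ (P ∪ Q)) ∩ Q))^c = {2,6,9,10,11,12,14}
(Q ∪ P) ∖ ((P ∖ Q) △ (Q ∖ ((P △ (P ∪ Q)) ∩ Q))^c) = {1,3,4,5,7,8,13,15,16,17}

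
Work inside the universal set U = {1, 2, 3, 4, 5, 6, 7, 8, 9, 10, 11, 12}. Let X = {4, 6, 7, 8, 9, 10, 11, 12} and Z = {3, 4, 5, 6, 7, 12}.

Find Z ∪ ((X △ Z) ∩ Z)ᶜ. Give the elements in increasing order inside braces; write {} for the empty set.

X △ Z = {3, 5, 8, 9, 10, 11}
(X △ Z) ∩ Z = {3, 5}
((X △ Z) ∩ Z)ᶜ = {1, 2, 4, 6, 7, 8, 9, 10, 11, 12}
Z ∪ ((X △ Z) ∩ Z)ᶜ = {1, 2, 3, 4, 5, 6, 7, 8, 9, 10, 11, 12}

{1, 2, 3, 4, 5, 6, 7, 8, 9, 10, 11, 12}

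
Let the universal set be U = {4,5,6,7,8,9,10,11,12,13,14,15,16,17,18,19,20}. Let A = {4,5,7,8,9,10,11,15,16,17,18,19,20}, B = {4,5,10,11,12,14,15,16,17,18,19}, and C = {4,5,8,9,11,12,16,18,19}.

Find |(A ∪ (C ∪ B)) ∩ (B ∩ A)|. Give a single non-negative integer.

9

C ∪ B = {4,5,8,9,10,11,12,14,15,16,17,18,19}
A ∪ (C ∪ B) = {4,5,7,8,9,10,11,12,14,15,16,17,18,19,20}
B ∩ A = {4,5,10,11,15,16,17,18,19}
(A ∪ (C ∪ B)) ∩ (B ∩ A) = {4,5,10,11,15,16,17,18,19}
|(A ∪ (C ∪ B)) ∩ (B ∩ A)| = 9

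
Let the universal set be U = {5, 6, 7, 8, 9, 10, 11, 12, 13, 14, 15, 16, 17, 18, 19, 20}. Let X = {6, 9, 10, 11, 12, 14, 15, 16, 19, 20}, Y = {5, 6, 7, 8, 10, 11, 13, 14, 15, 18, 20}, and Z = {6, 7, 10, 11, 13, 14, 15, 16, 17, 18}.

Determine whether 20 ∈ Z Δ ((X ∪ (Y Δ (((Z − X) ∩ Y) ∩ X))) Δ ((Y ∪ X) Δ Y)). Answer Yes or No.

Yes

20 ∉ Z and 20 ∈ X, so 20 ∉ Z − X
20 ∉ (Z − X) and 20 ∈ Y, so 20 ∉ (Z − X) ∩ Y
20 ∉ ((Z − X) ∩ Y) and 20 ∈ X, so 20 ∉ ((Z − X) ∩ Y) ∩ X
20 ∈ Y and 20 ∉ (((Z − X) ∩ Y) ∩ X), so 20 ∈ Y Δ (((Z − X) ∩ Y) ∩ X)
20 ∈ X and 20 ∈ (Y Δ (((Z − X) ∩ Y) ∩ X)), so 20 ∈ X ∪ (Y Δ (((Z − X) ∩ Y) ∩ X))
20 ∈ Y and 20 ∈ X, so 20 ∈ Y ∪ X
20 ∈ (Y ∪ X) and 20 ∈ Y, so 20 ∉ (Y ∪ X) Δ Y
20 ∈ (X ∪ (Y Δ (((Z − X) ∩ Y) ∩ X))) and 20 ∉ ((Y ∪ X) Δ Y), so 20 ∈ (X ∪ (Y Δ (((Z − X) ∩ Y) ∩ X))) Δ ((Y ∪ X) Δ Y)
20 ∉ Z and 20 ∈ ((X ∪ (Y Δ (((Z − X) ∩ Y) ∩ X))) Δ ((Y ∪ X) Δ Y)), so 20 ∈ Z Δ ((X ∪ (Y Δ (((Z − X) ∩ Y) ∩ X))) Δ ((Y ∪ X) Δ Y))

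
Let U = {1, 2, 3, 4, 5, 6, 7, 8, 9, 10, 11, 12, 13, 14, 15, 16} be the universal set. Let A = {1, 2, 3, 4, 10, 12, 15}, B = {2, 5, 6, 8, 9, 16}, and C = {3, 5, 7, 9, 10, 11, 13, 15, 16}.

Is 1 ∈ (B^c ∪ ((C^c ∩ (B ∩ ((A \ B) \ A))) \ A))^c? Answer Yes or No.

No

1 ∉ B, so 1 ∈ B^c
1 ∉ C, so 1 ∈ C^c
1 ∈ A and 1 ∉ B, so 1 ∈ A \ B
1 ∈ (A \ B) and 1 ∈ A, so 1 ∉ (A \ B) \ A
1 ∉ B and 1 ∉ ((A \ B) \ A), so 1 ∉ B ∩ ((A \ B) \ A)
1 ∈ C^c and 1 ∉ (B ∩ ((A \ B) \ A)), so 1 ∉ C^c ∩ (B ∩ ((A \ B) \ A))
1 ∉ (C^c ∩ (B ∩ ((A \ B) \ A))) and 1 ∈ A, so 1 ∉ (C^c ∩ (B ∩ ((A \ B) \ A))) \ A
1 ∈ B^c and 1 ∉ ((C^c ∩ (B ∩ ((A \ B) \ A))) \ A), so 1 ∈ B^c ∪ ((C^c ∩ (B ∩ ((A \ B) \ A))) \ A)
1 ∉ (B^c ∪ ((C^c ∩ (B ∩ ((A \ B) \ A))) \ A))^c since 1 ∈ (B^c ∪ ((C^c ∩ (B ∩ ((A \ B) \ A))) \ A))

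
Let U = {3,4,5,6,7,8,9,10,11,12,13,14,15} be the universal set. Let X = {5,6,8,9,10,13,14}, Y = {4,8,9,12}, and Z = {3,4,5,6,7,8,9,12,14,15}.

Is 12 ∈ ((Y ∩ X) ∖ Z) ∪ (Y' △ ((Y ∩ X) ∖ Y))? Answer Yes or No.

No

12 ∈ Y and 12 ∉ X, so 12 ∉ Y ∩ X
12 ∉ (Y ∩ X) and 12 ∈ Z, so 12 ∉ (Y ∩ X) ∖ Z
12 ∈ Y, so 12 ∉ Y'
12 ∈ Y and 12 ∉ X, so 12 ∉ Y ∩ X
12 ∉ (Y ∩ X) and 12 ∈ Y, so 12 ∉ (Y ∩ X) ∖ Y
12 ∉ Y' and 12 ∉ ((Y ∩ X) ∖ Y), so 12 ∉ Y' △ ((Y ∩ X) ∖ Y)
12 ∉ ((Y ∩ X) ∖ Z) and 12 ∉ (Y' △ ((Y ∩ X) ∖ Y)), so 12 ∉ ((Y ∩ X) ∖ Z) ∪ (Y' △ ((Y ∩ X) ∖ Y))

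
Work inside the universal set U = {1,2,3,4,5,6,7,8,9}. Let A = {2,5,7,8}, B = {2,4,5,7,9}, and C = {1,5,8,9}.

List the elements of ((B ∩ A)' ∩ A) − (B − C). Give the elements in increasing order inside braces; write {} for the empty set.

{8}

B ∩ A = {2,5,7}
(B ∩ A)' = {1,3,4,6,8,9}
(B ∩ A)' ∩ A = {8}
B − C = {2,4,7}
((B ∩ A)' ∩ A) − (B − C) = {8}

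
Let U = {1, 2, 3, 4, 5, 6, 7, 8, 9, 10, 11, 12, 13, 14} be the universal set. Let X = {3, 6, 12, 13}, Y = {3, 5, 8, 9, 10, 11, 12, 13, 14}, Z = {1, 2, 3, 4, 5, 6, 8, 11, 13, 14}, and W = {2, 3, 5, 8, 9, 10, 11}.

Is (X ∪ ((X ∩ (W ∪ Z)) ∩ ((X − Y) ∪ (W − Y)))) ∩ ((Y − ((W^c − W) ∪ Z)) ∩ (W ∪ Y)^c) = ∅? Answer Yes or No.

W ∪ Z = {1, 2, 3, 4, 5, 6, 8, 9, 10, 11, 13, 14}
X ∩ (W ∪ Z) = {3, 6, 13}
X − Y = {6}
W − Y = {2}
(X − Y) ∪ (W − Y) = {2, 6}
(X ∩ (W ∪ Z)) ∩ ((X − Y) ∪ (W − Y)) = {6}
X ∪ ((X ∩ (W ∪ Z)) ∩ ((X − Y) ∪ (W − Y))) = {3, 6, 12, 13}
W^c = {1, 4, 6, 7, 12, 13, 14}
W^c − W = {1, 4, 6, 7, 12, 13, 14}
(W^c − W) ∪ Z = {1, 2, 3, 4, 5, 6, 7, 8, 11, 12, 13, 14}
Y − ((W^c − W) ∪ Z) = {9, 10}
W ∪ Y = {2, 3, 5, 8, 9, 10, 11, 12, 13, 14}
(W ∪ Y)^c = {1, 4, 6, 7}
(Y − ((W^c − W) ∪ Z)) ∩ (W ∪ Y)^c = {}
{3, 6, 12, 13} and {} share no elements.

Yes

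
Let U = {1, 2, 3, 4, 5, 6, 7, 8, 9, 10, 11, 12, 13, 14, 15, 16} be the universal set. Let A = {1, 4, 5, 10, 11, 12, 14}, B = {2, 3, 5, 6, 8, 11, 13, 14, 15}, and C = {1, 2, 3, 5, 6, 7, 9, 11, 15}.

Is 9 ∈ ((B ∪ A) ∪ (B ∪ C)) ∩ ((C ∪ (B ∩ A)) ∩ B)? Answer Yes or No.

9 ∉ B and 9 ∉ A, so 9 ∉ B ∪ A
9 ∉ B and 9 ∈ C, so 9 ∈ B ∪ C
9 ∉ (B ∪ A) and 9 ∈ (B ∪ C), so 9 ∈ (B ∪ A) ∪ (B ∪ C)
9 ∉ B and 9 ∉ A, so 9 ∉ B ∩ A
9 ∈ C and 9 ∉ (B ∩ A), so 9 ∈ C ∪ (B ∩ A)
9 ∈ (C ∪ (B ∩ A)) and 9 ∉ B, so 9 ∉ (C ∪ (B ∩ A)) ∩ B
9 ∈ ((B ∪ A) ∪ (B ∪ C)) and 9 ∉ ((C ∪ (B ∩ A)) ∩ B), so 9 ∉ ((B ∪ A) ∪ (B ∪ C)) ∩ ((C ∪ (B ∩ A)) ∩ B)

No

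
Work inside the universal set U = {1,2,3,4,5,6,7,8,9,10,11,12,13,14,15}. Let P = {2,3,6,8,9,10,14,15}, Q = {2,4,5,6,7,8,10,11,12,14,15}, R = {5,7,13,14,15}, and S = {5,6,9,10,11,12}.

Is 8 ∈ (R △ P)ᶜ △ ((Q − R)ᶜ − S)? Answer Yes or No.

No

8 ∉ R and 8 ∈ P, so 8 ∈ R △ P
8 ∉ (R △ P)ᶜ since 8 ∈ (R △ P)
8 ∈ Q and 8 ∉ R, so 8 ∈ Q − R
8 ∉ (Q − R)ᶜ since 8 ∈ (Q − R)
8 ∉ (Q − R)ᶜ and 8 ∉ S, so 8 ∉ (Q − R)ᶜ − S
8 ∉ (R △ P)ᶜ and 8 ∉ ((Q − R)ᶜ − S), so 8 ∉ (R △ P)ᶜ △ ((Q − R)ᶜ − S)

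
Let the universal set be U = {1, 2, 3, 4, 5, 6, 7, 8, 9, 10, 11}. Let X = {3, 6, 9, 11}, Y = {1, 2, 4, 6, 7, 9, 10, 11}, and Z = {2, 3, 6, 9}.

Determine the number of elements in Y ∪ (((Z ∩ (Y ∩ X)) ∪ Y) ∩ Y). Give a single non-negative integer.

8

Y ∩ X = {6, 9, 11}
Z ∩ (Y ∩ X) = {6, 9}
(Z ∩ (Y ∩ X)) ∪ Y = {1, 2, 4, 6, 7, 9, 10, 11}
((Z ∩ (Y ∩ X)) ∪ Y) ∩ Y = {1, 2, 4, 6, 7, 9, 10, 11}
Y ∪ (((Z ∩ (Y ∩ X)) ∪ Y) ∩ Y) = {1, 2, 4, 6, 7, 9, 10, 11}
|Y ∪ (((Z ∩ (Y ∩ X)) ∪ Y) ∩ Y)| = 8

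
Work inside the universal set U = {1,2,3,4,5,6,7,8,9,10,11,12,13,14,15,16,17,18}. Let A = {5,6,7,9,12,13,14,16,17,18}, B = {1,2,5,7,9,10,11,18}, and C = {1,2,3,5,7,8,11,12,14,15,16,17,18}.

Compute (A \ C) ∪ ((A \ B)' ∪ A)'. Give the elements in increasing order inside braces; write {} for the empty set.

A \ C = {6,9,13}
A \ B = {6,12,13,14,16,17}
(A \ B)' = {1,2,3,4,5,7,8,9,10,11,15,18}
(A \ B)' ∪ A = {1,2,3,4,5,6,7,8,9,10,11,12,13,14,15,16,17,18}
((A \ B)' ∪ A)' = {}
(A \ C) ∪ ((A \ B)' ∪ A)' = {6,9,13}

{6,9,13}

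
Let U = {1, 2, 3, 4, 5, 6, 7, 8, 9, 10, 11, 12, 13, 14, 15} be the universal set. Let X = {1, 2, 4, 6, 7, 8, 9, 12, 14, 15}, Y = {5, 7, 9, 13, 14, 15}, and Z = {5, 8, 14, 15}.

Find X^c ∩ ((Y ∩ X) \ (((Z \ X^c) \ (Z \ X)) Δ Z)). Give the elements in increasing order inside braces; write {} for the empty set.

X^c = {3, 5, 10, 11, 13}
Y ∩ X = {7, 9, 14, 15}
Z \ X^c = {8, 14, 15}
Z \ X = {5}
(Z \ X^c) \ (Z \ X) = {8, 14, 15}
((Z \ X^c) \ (Z \ X)) Δ Z = {5}
(Y ∩ X) \ (((Z \ X^c) \ (Z \ X)) Δ Z) = {7, 9, 14, 15}
X^c ∩ ((Y ∩ X) \ (((Z \ X^c) \ (Z \ X)) Δ Z)) = {}

{}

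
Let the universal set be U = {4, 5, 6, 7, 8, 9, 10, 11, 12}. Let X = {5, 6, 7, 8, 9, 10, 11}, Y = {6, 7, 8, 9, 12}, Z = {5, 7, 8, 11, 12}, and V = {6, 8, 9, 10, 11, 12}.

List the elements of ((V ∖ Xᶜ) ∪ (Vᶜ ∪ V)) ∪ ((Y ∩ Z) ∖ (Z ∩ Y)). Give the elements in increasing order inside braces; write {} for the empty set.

Xᶜ = {4, 12}
V ∖ Xᶜ = {6, 8, 9, 10, 11}
Vᶜ = {4, 5, 7}
Vᶜ ∪ V = {4, 5, 6, 7, 8, 9, 10, 11, 12}
(V ∖ Xᶜ) ∪ (Vᶜ ∪ V) = {4, 5, 6, 7, 8, 9, 10, 11, 12}
Y ∩ Z = {7, 8, 12}
Z ∩ Y = {7, 8, 12}
(Y ∩ Z) ∖ (Z ∩ Y) = {}
((V ∖ Xᶜ) ∪ (Vᶜ ∪ V)) ∪ ((Y ∩ Z) ∖ (Z ∩ Y)) = {4, 5, 6, 7, 8, 9, 10, 11, 12}

{4, 5, 6, 7, 8, 9, 10, 11, 12}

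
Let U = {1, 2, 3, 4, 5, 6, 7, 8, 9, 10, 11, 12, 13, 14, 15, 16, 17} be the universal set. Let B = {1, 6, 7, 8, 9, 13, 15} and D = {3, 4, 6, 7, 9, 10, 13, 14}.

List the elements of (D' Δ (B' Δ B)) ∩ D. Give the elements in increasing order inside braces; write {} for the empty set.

D' = {1, 2, 5, 8, 11, 12, 15, 16, 17}
B' = {2, 3, 4, 5, 10, 11, 12, 14, 16, 17}
B' Δ B = {1, 2, 3, 4, 5, 6, 7, 8, 9, 10, 11, 12, 13, 14, 15, 16, 17}
D' Δ (B' Δ B) = {3, 4, 6, 7, 9, 10, 13, 14}
(D' Δ (B' Δ B)) ∩ D = {3, 4, 6, 7, 9, 10, 13, 14}

{3, 4, 6, 7, 9, 10, 13, 14}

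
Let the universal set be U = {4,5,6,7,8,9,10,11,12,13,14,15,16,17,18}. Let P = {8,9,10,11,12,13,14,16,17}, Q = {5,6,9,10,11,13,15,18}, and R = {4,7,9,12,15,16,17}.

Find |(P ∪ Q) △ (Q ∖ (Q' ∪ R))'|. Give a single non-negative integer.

P ∪ Q = {5,6,8,9,10,11,12,13,14,15,16,17,18}
Q' = {4,7,8,12,14,16,17}
Q' ∪ R = {4,7,8,9,12,14,15,16,17}
Q ∖ (Q' ∪ R) = {5,6,10,11,13,18}
(Q ∖ (Q' ∪ R))' = {4,7,8,9,12,14,15,16,17}
(P ∪ Q) △ (Q ∖ (Q' ∪ R))' = {4,5,6,7,10,11,13,18}
|(P ∪ Q) △ (Q ∖ (Q' ∪ R))'| = 8

8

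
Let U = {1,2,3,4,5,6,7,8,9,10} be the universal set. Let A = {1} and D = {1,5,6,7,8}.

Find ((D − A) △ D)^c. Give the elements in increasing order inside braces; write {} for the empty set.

D − A = {5,6,7,8}
(D − A) △ D = {1}
((D − A) △ D)^c = {2,3,4,5,6,7,8,9,10}

{2,3,4,5,6,7,8,9,10}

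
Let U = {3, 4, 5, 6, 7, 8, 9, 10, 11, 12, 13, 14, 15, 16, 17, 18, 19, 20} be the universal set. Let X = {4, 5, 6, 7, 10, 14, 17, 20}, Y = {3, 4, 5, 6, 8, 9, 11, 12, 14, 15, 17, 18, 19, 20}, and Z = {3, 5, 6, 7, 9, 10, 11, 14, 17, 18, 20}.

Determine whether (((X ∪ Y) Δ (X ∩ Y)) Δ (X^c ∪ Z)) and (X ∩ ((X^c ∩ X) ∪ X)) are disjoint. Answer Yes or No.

X ∪ Y = {3, 4, 5, 6, 7, 8, 9, 10, 11, 12, 14, 15, 17, 18, 19, 20}
X ∩ Y = {4, 5, 6, 14, 17, 20}
(X ∪ Y) Δ (X ∩ Y) = {3, 7, 8, 9, 10, 11, 12, 15, 18, 19}
X^c = {3, 8, 9, 11, 12, 13, 15, 16, 18, 19}
X^c ∪ Z = {3, 5, 6, 7, 8, 9, 10, 11, 12, 13, 14, 15, 16, 17, 18, 19, 20}
((X ∪ Y) Δ (X ∩ Y)) Δ (X^c ∪ Z) = {5, 6, 13, 14, 16, 17, 20}
X^c ∩ X = {}
(X^c ∩ X) ∪ X = {4, 5, 6, 7, 10, 14, 17, 20}
X ∩ ((X^c ∩ X) ∪ X) = {4, 5, 6, 7, 10, 14, 17, 20}
5 lies in both, so they are not disjoint.

No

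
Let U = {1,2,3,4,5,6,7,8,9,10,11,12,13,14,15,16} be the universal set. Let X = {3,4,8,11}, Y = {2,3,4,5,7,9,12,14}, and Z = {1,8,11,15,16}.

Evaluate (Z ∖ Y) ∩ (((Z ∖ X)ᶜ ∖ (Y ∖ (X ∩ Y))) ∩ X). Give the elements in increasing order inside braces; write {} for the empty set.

Z ∖ Y = {1,8,11,15,16}
Z ∖ X = {1,15,16}
(Z ∖ X)ᶜ = {2,3,4,5,6,7,8,9,10,11,12,13,14}
X ∩ Y = {3,4}
Y ∖ (X ∩ Y) = {2,5,7,9,12,14}
(Z ∖ X)ᶜ ∖ (Y ∖ (X ∩ Y)) = {3,4,6,8,10,11,13}
((Z ∖ X)ᶜ ∖ (Y ∖ (X ∩ Y))) ∩ X = {3,4,8,11}
(Z ∖ Y) ∩ (((Z ∖ X)ᶜ ∖ (Y ∖ (X ∩ Y))) ∩ X) = {8,11}

{8,11}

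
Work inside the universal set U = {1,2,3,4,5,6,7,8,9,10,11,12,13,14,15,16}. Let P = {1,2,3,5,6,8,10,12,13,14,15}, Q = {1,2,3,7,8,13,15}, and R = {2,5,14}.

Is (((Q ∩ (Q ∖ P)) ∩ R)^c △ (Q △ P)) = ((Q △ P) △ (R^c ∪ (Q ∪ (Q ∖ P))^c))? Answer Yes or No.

No

Q ∖ P = {7}
Q ∩ (Q ∖ P) = {7}
(Q ∩ (Q ∖ P)) ∩ R = {}
((Q ∩ (Q ∖ P)) ∩ R)^c = {1,2,3,4,5,6,7,8,9,10,11,12,13,14,15,16}
Q △ P = {5,6,7,10,12,14}
((Q ∩ (Q ∖ P)) ∩ R)^c △ (Q △ P) = {1,2,3,4,8,9,11,13,15,16}
R^c = {1,3,4,6,7,8,9,10,11,12,13,15,16}
Q ∪ (Q ∖ P) = {1,2,3,7,8,13,15}
(Q ∪ (Q ∖ P))^c = {4,5,6,9,10,11,12,14,16}
R^c ∪ (Q ∪ (Q ∖ P))^c = {1,3,4,5,6,7,8,9,10,11,12,13,14,15,16}
(Q △ P) △ (R^c ∪ (Q ∪ (Q ∖ P))^c) = {1,3,4,8,9,11,13,15,16}
2 ∈ ((Q ∩ (Q ∖ P)) ∩ R)^c △ (Q △ P) but 2 ∉ (Q △ P) △ (R^c ∪ (Q ∪ (Q ∖ P))^c), so they differ.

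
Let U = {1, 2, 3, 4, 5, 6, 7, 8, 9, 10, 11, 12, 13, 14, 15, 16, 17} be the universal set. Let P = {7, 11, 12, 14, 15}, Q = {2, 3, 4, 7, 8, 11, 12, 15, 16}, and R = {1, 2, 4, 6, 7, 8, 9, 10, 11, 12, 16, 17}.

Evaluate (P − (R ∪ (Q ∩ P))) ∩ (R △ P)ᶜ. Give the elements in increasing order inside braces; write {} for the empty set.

{}

Q ∩ P = {7, 11, 12, 15}
R ∪ (Q ∩ P) = {1, 2, 4, 6, 7, 8, 9, 10, 11, 12, 15, 16, 17}
P − (R ∪ (Q ∩ P)) = {14}
R △ P = {1, 2, 4, 6, 8, 9, 10, 14, 15, 16, 17}
(R △ P)ᶜ = {3, 5, 7, 11, 12, 13}
(P − (R ∪ (Q ∩ P))) ∩ (R △ P)ᶜ = {}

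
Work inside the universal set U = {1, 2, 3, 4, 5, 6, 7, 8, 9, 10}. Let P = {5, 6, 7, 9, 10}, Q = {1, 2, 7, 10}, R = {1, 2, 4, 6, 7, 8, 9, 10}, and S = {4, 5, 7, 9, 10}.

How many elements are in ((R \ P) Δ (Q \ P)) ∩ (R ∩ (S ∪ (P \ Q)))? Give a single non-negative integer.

R \ P = {1, 2, 4, 8}
Q \ P = {1, 2}
(R \ P) Δ (Q \ P) = {4, 8}
P \ Q = {5, 6, 9}
S ∪ (P \ Q) = {4, 5, 6, 7, 9, 10}
R ∩ (S ∪ (P \ Q)) = {4, 6, 7, 9, 10}
((R \ P) Δ (Q \ P)) ∩ (R ∩ (S ∪ (P \ Q))) = {4}
|((R \ P) Δ (Q \ P)) ∩ (R ∩ (S ∪ (P \ Q)))| = 1

1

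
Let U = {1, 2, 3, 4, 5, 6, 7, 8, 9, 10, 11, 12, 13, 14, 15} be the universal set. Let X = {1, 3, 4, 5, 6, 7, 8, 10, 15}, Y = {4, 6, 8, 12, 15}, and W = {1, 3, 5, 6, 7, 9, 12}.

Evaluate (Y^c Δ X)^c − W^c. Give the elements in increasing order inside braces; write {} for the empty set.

{1, 3, 5, 7, 12}

Y^c = {1, 2, 3, 5, 7, 9, 10, 11, 13, 14}
Y^c Δ X = {2, 4, 6, 8, 9, 11, 13, 14, 15}
(Y^c Δ X)^c = {1, 3, 5, 7, 10, 12}
W^c = {2, 4, 8, 10, 11, 13, 14, 15}
(Y^c Δ X)^c − W^c = {1, 3, 5, 7, 12}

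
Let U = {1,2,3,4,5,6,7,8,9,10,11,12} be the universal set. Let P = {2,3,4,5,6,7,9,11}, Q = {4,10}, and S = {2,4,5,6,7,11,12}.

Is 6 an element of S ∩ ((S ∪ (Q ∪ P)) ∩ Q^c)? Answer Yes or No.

6 ∉ Q and 6 ∈ P, so 6 ∈ Q ∪ P
6 ∈ S and 6 ∈ (Q ∪ P), so 6 ∈ S ∪ (Q ∪ P)
6 ∉ Q, so 6 ∈ Q^c
6 ∈ (S ∪ (Q ∪ P)) and 6 ∈ Q^c, so 6 ∈ (S ∪ (Q ∪ P)) ∩ Q^c
6 ∈ S and 6 ∈ ((S ∪ (Q ∪ P)) ∩ Q^c), so 6 ∈ S ∩ ((S ∪ (Q ∪ P)) ∩ Q^c)

Yes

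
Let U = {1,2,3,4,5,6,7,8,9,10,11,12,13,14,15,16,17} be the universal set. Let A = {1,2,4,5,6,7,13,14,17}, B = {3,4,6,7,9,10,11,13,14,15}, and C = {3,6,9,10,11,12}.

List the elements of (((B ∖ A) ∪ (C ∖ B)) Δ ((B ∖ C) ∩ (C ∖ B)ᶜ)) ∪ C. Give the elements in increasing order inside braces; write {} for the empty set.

B ∖ A = {3,9,10,11,15}
C ∖ B = {12}
(B ∖ A) ∪ (C ∖ B) = {3,9,10,11,12,15}
B ∖ C = {4,7,13,14,15}
(C ∖ B)ᶜ = {1,2,3,4,5,6,7,8,9,10,11,13,14,15,16,17}
(B ∖ C) ∩ (C ∖ B)ᶜ = {4,7,13,14,15}
((B ∖ A) ∪ (C ∖ B)) Δ ((B ∖ C) ∩ (C ∖ B)ᶜ) = {3,4,7,9,10,11,12,13,14}
(((B ∖ A) ∪ (C ∖ B)) Δ ((B ∖ C) ∩ (C ∖ B)ᶜ)) ∪ C = {3,4,6,7,9,10,11,12,13,14}

{3,4,6,7,9,10,11,12,13,14}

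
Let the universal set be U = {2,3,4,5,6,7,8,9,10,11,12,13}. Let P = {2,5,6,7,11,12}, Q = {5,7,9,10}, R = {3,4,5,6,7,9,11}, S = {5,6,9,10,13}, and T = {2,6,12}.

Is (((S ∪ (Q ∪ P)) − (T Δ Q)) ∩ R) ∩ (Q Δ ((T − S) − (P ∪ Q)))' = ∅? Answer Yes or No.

Q ∪ P = {2,5,6,7,9,10,11,12}
S ∪ (Q ∪ P) = {2,5,6,7,9,10,11,12,13}
T Δ Q = {2,5,6,7,9,10,12}
(S ∪ (Q ∪ P)) − (T Δ Q) = {11,13}
((S ∪ (Q ∪ P)) − (T Δ Q)) ∩ R = {11}
T − S = {2,12}
P ∪ Q = {2,5,6,7,9,10,11,12}
(T − S) − (P ∪ Q) = {}
Q Δ ((T − S) − (P ∪ Q)) = {5,7,9,10}
(Q Δ ((T − S) − (P ∪ Q)))' = {2,3,4,6,8,11,12,13}
11 lies in both, so they are not disjoint.

No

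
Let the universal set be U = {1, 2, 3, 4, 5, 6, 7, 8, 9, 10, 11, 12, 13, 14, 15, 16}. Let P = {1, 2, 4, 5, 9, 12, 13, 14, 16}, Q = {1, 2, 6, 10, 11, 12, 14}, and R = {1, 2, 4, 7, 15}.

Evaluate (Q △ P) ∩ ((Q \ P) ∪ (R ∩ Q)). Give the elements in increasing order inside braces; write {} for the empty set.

Q △ P = {4, 5, 6, 9, 10, 11, 13, 16}
Q \ P = {6, 10, 11}
R ∩ Q = {1, 2}
(Q \ P) ∪ (R ∩ Q) = {1, 2, 6, 10, 11}
(Q △ P) ∩ ((Q \ P) ∪ (R ∩ Q)) = {6, 10, 11}

{6, 10, 11}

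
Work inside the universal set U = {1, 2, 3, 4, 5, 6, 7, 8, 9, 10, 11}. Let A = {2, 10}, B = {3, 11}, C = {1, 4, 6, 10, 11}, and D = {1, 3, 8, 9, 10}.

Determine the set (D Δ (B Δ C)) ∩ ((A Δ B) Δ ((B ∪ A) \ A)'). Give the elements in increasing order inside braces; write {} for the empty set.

B Δ C = {1, 3, 4, 6, 10}
D Δ (B Δ C) = {4, 6, 8, 9}
A Δ B = {2, 3, 10, 11}
B ∪ A = {2, 3, 10, 11}
(B ∪ A) \ A = {3, 11}
((B ∪ A) \ A)' = {1, 2, 4, 5, 6, 7, 8, 9, 10}
(A Δ B) Δ ((B ∪ A) \ A)' = {1, 3, 4, 5, 6, 7, 8, 9, 11}
(D Δ (B Δ C)) ∩ ((A Δ B) Δ ((B ∪ A) \ A)') = {4, 6, 8, 9}

{4, 6, 8, 9}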